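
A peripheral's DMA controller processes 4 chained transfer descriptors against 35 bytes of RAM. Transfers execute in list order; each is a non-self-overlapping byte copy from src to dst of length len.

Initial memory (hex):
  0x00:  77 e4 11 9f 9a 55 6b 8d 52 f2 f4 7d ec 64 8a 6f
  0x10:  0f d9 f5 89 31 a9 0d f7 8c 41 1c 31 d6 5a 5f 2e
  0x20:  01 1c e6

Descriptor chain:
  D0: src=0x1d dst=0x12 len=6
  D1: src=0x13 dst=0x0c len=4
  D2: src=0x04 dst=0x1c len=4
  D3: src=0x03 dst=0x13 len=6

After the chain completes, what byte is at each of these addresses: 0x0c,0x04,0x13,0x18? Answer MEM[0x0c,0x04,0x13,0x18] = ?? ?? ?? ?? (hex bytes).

MEM[0x0c,0x04,0x13,0x18] = 5f 9a 9f 52

#0 dst[0x12+6] := {0x5a,0x5f,0x2e,0x01,0x1c,0xe6}
#1 dst[0x0c+4] := {0x5f,0x2e,0x01,0x1c}
#2 dst[0x1c+4] := {0x9a,0x55,0x6b,0x8d}
#3 dst[0x13+6] := {0x9f,0x9a,0x55,0x6b,0x8d,0x52}
query mem[0x0c]=0x5f, mem[0x04]=0x9a, mem[0x13]=0x9f, mem[0x18]=0x52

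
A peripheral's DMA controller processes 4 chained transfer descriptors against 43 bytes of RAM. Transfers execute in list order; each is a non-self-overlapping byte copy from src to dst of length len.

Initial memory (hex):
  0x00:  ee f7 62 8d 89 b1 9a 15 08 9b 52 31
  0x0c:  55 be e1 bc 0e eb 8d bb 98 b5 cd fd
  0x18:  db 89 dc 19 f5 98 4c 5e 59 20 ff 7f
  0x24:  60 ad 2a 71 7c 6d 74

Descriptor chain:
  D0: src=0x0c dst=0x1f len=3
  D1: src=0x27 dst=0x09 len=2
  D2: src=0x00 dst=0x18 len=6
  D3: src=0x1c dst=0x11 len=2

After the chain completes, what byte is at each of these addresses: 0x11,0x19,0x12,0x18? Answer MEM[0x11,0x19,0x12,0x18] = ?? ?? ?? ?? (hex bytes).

#0 dst[0x1f+3] := {0x55,0xbe,0xe1}
#1 dst[0x09+2] := {0x71,0x7c}
#2 dst[0x18+6] := {0xee,0xf7,0x62,0x8d,0x89,0xb1}
#3 dst[0x11+2] := {0x89,0xb1}
query mem[0x11]=0x89, mem[0x19]=0xf7, mem[0x12]=0xb1, mem[0x18]=0xee

MEM[0x11,0x19,0x12,0x18] = 89 f7 b1 ee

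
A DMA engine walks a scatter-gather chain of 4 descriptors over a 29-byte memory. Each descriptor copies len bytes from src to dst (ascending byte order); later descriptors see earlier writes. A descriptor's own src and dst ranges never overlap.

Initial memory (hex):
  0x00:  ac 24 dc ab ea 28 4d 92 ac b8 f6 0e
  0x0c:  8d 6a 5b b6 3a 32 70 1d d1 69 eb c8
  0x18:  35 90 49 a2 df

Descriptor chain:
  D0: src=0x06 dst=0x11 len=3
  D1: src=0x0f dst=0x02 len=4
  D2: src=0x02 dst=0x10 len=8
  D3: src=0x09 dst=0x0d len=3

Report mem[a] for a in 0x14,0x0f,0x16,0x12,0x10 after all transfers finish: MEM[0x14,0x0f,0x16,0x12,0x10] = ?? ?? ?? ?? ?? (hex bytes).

D0: mem[0x11..0x13] <- [4d 92 ac]
D1: mem[0x02..0x05] <- [b6 3a 4d 92]
D2: mem[0x10..0x17] <- [b6 3a 4d 92 4d 92 ac b8]
D3: mem[0x0d..0x0f] <- [b8 f6 0e]
query mem[0x14]=0x4d, mem[0x0f]=0x0e, mem[0x16]=0xac, mem[0x12]=0x4d, mem[0x10]=0xb6

MEM[0x14,0x0f,0x16,0x12,0x10] = 4d 0e ac 4d b6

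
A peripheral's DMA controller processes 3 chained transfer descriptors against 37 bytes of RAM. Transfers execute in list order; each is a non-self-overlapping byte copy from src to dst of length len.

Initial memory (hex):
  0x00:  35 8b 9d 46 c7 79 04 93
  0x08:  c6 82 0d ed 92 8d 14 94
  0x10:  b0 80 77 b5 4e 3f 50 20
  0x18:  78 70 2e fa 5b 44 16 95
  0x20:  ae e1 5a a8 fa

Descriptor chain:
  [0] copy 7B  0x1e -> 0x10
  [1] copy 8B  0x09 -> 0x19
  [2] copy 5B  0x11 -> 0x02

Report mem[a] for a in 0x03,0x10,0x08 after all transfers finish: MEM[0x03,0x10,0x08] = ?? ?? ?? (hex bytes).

  after D0: wrote 7B at 0x10 = 1695aee15aa8fa
  after D1: wrote 8B at 0x19 = 820ded928d149416
  after D2: wrote 5B at 0x02 = 95aee15aa8
query mem[0x03]=0xae, mem[0x10]=0x16, mem[0x08]=0xc6

MEM[0x03,0x10,0x08] = ae 16 c6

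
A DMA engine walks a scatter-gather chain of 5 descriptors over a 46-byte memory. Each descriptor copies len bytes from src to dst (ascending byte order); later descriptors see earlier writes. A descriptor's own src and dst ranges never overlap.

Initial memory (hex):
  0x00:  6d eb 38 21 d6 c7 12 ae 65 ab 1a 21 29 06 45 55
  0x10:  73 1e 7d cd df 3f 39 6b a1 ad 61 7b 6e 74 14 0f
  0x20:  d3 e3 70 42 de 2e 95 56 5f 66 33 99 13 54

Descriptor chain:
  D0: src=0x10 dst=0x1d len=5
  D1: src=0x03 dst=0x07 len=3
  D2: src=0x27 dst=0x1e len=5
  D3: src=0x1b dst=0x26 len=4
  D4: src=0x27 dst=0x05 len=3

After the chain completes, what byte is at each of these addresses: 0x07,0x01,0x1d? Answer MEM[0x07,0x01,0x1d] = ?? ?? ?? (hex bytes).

MEM[0x07,0x01,0x1d] = 56 eb 73

#0 dst[0x1d+5] := {0x73,0x1e,0x7d,0xcd,0xdf}
#1 dst[0x07+3] := {0x21,0xd6,0xc7}
#2 dst[0x1e+5] := {0x56,0x5f,0x66,0x33,0x99}
#3 dst[0x26+4] := {0x7b,0x6e,0x73,0x56}
#4 dst[0x05+3] := {0x6e,0x73,0x56}
query mem[0x07]=0x56, mem[0x01]=0xeb, mem[0x1d]=0x73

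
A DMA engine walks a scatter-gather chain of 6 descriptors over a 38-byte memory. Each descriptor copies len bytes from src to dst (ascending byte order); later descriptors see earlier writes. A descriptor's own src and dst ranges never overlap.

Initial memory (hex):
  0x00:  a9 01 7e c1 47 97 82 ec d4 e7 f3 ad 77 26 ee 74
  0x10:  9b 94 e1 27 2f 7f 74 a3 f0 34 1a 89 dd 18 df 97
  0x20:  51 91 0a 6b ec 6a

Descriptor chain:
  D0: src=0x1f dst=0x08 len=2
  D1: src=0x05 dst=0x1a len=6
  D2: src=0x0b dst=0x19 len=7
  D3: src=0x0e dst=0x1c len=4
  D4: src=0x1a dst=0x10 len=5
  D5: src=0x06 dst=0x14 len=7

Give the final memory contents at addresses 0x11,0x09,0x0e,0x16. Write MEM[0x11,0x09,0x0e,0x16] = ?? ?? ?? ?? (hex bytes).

D0: mem[0x08..0x09] <- [97 51]
D1: mem[0x1a..0x1f] <- [97 82 ec 97 51 f3]
D2: mem[0x19..0x1f] <- [ad 77 26 ee 74 9b 94]
D3: mem[0x1c..0x1f] <- [ee 74 9b 94]
D4: mem[0x10..0x14] <- [77 26 ee 74 9b]
D5: mem[0x14..0x1a] <- [82 ec 97 51 f3 ad 77]
query mem[0x11]=0x26, mem[0x09]=0x51, mem[0x0e]=0xee, mem[0x16]=0x97

MEM[0x11,0x09,0x0e,0x16] = 26 51 ee 97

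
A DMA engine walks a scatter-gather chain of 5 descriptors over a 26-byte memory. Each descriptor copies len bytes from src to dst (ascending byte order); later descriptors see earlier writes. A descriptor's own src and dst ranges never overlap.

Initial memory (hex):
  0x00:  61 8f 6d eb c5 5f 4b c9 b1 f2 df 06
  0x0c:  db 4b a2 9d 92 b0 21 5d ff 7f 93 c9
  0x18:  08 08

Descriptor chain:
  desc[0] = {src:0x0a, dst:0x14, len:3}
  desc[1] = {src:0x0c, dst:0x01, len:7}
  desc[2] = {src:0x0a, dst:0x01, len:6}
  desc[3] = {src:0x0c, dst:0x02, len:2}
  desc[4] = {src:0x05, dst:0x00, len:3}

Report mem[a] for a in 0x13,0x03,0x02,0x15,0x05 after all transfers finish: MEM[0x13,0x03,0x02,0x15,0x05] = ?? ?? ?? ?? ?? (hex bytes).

MEM[0x13,0x03,0x02,0x15,0x05] = 5d 4b 21 06 a2

D0: mem[0x14..0x16] <- [df 06 db]
D1: mem[0x01..0x07] <- [db 4b a2 9d 92 b0 21]
D2: mem[0x01..0x06] <- [df 06 db 4b a2 9d]
D3: mem[0x02..0x03] <- [db 4b]
D4: mem[0x00..0x02] <- [a2 9d 21]
query mem[0x13]=0x5d, mem[0x03]=0x4b, mem[0x02]=0x21, mem[0x15]=0x06, mem[0x05]=0xa2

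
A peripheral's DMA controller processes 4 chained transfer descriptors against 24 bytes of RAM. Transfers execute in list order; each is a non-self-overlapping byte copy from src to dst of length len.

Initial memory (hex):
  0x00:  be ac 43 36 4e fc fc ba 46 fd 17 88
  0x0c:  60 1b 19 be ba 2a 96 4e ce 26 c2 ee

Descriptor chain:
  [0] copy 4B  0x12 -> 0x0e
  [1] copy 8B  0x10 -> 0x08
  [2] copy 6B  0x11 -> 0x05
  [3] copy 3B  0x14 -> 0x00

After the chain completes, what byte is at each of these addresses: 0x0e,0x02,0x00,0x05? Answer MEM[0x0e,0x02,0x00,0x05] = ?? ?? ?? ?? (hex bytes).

MEM[0x0e,0x02,0x00,0x05] = c2 c2 ce 26

D0: mem[0x0e..0x11] <- [96 4e ce 26]
D1: mem[0x08..0x0f] <- [ce 26 96 4e ce 26 c2 ee]
D2: mem[0x05..0x0a] <- [26 96 4e ce 26 c2]
D3: mem[0x00..0x02] <- [ce 26 c2]
query mem[0x0e]=0xc2, mem[0x02]=0xc2, mem[0x00]=0xce, mem[0x05]=0x26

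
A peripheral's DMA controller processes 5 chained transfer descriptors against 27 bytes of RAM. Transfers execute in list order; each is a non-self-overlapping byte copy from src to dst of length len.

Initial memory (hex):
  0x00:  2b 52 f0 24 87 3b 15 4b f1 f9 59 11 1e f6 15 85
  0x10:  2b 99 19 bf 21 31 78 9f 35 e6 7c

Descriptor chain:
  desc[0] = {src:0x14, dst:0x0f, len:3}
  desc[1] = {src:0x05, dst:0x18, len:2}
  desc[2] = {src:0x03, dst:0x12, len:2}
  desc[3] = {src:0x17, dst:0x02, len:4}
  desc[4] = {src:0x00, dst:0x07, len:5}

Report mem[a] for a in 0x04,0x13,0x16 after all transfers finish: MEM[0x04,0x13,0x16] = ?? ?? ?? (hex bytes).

MEM[0x04,0x13,0x16] = 15 87 78

D0: mem[0x0f..0x11] <- [21 31 78]
D1: mem[0x18..0x19] <- [3b 15]
D2: mem[0x12..0x13] <- [24 87]
D3: mem[0x02..0x05] <- [9f 3b 15 7c]
D4: mem[0x07..0x0b] <- [2b 52 9f 3b 15]
query mem[0x04]=0x15, mem[0x13]=0x87, mem[0x16]=0x78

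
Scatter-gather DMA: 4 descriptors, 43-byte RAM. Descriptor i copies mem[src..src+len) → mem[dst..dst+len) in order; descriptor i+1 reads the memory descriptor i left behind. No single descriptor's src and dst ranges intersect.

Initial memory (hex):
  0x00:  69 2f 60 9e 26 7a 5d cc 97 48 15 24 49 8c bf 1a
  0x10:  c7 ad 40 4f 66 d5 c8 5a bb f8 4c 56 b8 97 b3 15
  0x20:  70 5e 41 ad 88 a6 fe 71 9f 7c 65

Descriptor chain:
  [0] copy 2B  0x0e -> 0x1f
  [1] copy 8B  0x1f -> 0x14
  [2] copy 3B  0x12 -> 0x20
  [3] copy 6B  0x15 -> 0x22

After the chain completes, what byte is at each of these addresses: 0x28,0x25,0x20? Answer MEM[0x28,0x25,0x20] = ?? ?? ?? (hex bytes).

#0 dst[0x1f+2] := {0xbf,0x1a}
#1 dst[0x14+8] := {0xbf,0x1a,0x5e,0x41,0xad,0x88,0xa6,0xfe}
#2 dst[0x20+3] := {0x40,0x4f,0xbf}
#3 dst[0x22+6] := {0x1a,0x5e,0x41,0xad,0x88,0xa6}
query mem[0x28]=0x9f, mem[0x25]=0xad, mem[0x20]=0x40

MEM[0x28,0x25,0x20] = 9f ad 40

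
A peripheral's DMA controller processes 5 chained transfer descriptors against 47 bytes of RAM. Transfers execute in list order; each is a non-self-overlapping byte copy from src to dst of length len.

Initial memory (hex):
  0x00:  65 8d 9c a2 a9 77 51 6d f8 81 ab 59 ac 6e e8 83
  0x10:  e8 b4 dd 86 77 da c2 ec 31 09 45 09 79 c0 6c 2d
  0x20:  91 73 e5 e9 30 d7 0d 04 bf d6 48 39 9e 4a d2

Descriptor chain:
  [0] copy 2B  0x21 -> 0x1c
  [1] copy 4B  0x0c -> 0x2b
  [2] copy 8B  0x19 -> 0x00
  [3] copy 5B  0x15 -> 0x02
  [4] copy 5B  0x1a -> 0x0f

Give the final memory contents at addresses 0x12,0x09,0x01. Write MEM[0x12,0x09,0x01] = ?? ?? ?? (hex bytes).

MEM[0x12,0x09,0x01] = e5 81 45

D0: mem[0x1c..0x1d] <- [73 e5]
D1: mem[0x2b..0x2e] <- [ac 6e e8 83]
D2: mem[0x00..0x07] <- [09 45 09 73 e5 6c 2d 91]
D3: mem[0x02..0x06] <- [da c2 ec 31 09]
D4: mem[0x0f..0x13] <- [45 09 73 e5 6c]
query mem[0x12]=0xe5, mem[0x09]=0x81, mem[0x01]=0x45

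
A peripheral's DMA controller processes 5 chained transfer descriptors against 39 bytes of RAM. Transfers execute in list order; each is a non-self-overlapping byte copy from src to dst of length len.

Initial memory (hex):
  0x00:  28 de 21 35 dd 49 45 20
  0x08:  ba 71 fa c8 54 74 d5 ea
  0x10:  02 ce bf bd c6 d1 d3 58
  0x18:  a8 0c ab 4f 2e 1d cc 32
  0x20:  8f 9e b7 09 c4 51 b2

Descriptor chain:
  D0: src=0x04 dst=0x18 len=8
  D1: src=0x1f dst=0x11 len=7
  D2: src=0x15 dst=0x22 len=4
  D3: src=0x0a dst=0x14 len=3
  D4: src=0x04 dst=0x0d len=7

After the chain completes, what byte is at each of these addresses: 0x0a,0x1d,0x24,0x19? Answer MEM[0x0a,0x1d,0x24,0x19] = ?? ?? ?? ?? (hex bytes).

MEM[0x0a,0x1d,0x24,0x19] = fa 71 51 49

  after D0: wrote 8B at 0x18 = dd494520ba71fac8
  after D1: wrote 7B at 0x11 = c88f9eb709c451
  after D2: wrote 4B at 0x22 = 09c451dd
  after D3: wrote 3B at 0x14 = fac854
  after D4: wrote 7B at 0x0d = dd494520ba71fa
query mem[0x0a]=0xfa, mem[0x1d]=0x71, mem[0x24]=0x51, mem[0x19]=0x49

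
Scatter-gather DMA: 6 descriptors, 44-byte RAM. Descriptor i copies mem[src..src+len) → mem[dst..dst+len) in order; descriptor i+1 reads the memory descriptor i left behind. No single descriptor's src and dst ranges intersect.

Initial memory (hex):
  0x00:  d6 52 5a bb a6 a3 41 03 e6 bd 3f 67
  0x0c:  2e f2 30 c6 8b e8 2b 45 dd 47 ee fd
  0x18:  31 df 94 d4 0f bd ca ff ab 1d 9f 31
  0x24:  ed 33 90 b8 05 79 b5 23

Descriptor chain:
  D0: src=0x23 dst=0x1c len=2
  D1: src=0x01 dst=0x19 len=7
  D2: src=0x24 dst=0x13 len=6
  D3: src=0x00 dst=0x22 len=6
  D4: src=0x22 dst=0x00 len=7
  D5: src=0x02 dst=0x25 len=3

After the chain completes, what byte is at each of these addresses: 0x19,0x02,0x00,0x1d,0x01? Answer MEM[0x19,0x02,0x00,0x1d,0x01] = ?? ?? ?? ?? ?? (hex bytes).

#0 dst[0x1c+2] := {0x31,0xed}
#1 dst[0x19+7] := {0x52,0x5a,0xbb,0xa6,0xa3,0x41,0x03}
#2 dst[0x13+6] := {0xed,0x33,0x90,0xb8,0x05,0x79}
#3 dst[0x22+6] := {0xd6,0x52,0x5a,0xbb,0xa6,0xa3}
#4 dst[0x00+7] := {0xd6,0x52,0x5a,0xbb,0xa6,0xa3,0x05}
#5 dst[0x25+3] := {0x5a,0xbb,0xa6}
query mem[0x19]=0x52, mem[0x02]=0x5a, mem[0x00]=0xd6, mem[0x1d]=0xa3, mem[0x01]=0x52

MEM[0x19,0x02,0x00,0x1d,0x01] = 52 5a d6 a3 52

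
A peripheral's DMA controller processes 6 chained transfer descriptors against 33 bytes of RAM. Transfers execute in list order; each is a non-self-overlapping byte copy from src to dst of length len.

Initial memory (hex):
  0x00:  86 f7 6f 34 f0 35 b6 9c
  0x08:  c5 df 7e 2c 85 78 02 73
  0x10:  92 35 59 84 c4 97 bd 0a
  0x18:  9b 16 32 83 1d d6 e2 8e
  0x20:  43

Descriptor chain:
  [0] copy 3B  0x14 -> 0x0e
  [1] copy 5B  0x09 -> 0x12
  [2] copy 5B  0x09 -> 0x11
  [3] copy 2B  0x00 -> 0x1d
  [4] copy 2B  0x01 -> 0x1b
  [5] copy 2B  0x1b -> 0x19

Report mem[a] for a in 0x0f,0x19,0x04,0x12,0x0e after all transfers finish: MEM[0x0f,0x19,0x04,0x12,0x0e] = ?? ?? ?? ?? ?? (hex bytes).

MEM[0x0f,0x19,0x04,0x12,0x0e] = 97 f7 f0 7e c4

D0: mem[0x0e..0x10] <- [c4 97 bd]
D1: mem[0x12..0x16] <- [df 7e 2c 85 78]
D2: mem[0x11..0x15] <- [df 7e 2c 85 78]
D3: mem[0x1d..0x1e] <- [86 f7]
D4: mem[0x1b..0x1c] <- [f7 6f]
D5: mem[0x19..0x1a] <- [f7 6f]
query mem[0x0f]=0x97, mem[0x19]=0xf7, mem[0x04]=0xf0, mem[0x12]=0x7e, mem[0x0e]=0xc4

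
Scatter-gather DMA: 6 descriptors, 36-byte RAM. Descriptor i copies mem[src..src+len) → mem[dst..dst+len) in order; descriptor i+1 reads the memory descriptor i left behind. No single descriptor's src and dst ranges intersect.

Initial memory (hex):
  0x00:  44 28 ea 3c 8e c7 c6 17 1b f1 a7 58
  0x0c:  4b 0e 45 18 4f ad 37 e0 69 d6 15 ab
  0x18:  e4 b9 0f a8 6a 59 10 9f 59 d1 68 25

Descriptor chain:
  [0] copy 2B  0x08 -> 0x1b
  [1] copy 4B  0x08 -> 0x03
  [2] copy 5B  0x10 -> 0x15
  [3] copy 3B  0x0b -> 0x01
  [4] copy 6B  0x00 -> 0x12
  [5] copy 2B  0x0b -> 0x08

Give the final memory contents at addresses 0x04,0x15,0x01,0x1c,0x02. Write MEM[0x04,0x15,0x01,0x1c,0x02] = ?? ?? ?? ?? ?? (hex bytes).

#0 dst[0x1b+2] := {0x1b,0xf1}
#1 dst[0x03+4] := {0x1b,0xf1,0xa7,0x58}
#2 dst[0x15+5] := {0x4f,0xad,0x37,0xe0,0x69}
#3 dst[0x01+3] := {0x58,0x4b,0x0e}
#4 dst[0x12+6] := {0x44,0x58,0x4b,0x0e,0xf1,0xa7}
#5 dst[0x08+2] := {0x58,0x4b}
query mem[0x04]=0xf1, mem[0x15]=0x0e, mem[0x01]=0x58, mem[0x1c]=0xf1, mem[0x02]=0x4b

MEM[0x04,0x15,0x01,0x1c,0x02] = f1 0e 58 f1 4b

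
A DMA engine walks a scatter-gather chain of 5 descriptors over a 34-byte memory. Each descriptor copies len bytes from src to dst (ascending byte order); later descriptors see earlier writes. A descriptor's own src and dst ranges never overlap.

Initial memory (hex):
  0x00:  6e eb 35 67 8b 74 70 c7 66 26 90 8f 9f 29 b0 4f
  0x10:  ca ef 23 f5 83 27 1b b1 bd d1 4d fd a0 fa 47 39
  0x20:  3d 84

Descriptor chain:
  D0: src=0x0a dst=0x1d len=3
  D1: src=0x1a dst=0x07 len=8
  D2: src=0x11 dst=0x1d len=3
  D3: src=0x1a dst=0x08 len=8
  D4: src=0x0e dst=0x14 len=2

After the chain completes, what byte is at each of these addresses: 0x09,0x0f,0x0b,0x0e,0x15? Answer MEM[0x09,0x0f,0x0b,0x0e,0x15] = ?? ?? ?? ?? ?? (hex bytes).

D0: mem[0x1d..0x1f] <- [90 8f 9f]
D1: mem[0x07..0x0e] <- [4d fd a0 90 8f 9f 3d 84]
D2: mem[0x1d..0x1f] <- [ef 23 f5]
D3: mem[0x08..0x0f] <- [4d fd a0 ef 23 f5 3d 84]
D4: mem[0x14..0x15] <- [3d 84]
query mem[0x09]=0xfd, mem[0x0f]=0x84, mem[0x0b]=0xef, mem[0x0e]=0x3d, mem[0x15]=0x84

MEM[0x09,0x0f,0x0b,0x0e,0x15] = fd 84 ef 3d 84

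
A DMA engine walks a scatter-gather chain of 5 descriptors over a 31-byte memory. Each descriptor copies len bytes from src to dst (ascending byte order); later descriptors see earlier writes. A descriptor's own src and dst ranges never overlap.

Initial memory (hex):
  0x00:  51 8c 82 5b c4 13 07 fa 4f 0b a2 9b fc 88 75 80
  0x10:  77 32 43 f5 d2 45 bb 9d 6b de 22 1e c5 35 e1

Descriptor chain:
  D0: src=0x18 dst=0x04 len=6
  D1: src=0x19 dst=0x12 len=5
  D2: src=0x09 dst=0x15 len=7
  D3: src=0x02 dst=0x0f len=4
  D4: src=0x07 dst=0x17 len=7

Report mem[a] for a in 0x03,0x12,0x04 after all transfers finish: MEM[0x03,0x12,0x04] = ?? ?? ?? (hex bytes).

MEM[0x03,0x12,0x04] = 5b de 6b

#0 dst[0x04+6] := {0x6b,0xde,0x22,0x1e,0xc5,0x35}
#1 dst[0x12+5] := {0xde,0x22,0x1e,0xc5,0x35}
#2 dst[0x15+7] := {0x35,0xa2,0x9b,0xfc,0x88,0x75,0x80}
#3 dst[0x0f+4] := {0x82,0x5b,0x6b,0xde}
#4 dst[0x17+7] := {0x1e,0xc5,0x35,0xa2,0x9b,0xfc,0x88}
query mem[0x03]=0x5b, mem[0x12]=0xde, mem[0x04]=0x6b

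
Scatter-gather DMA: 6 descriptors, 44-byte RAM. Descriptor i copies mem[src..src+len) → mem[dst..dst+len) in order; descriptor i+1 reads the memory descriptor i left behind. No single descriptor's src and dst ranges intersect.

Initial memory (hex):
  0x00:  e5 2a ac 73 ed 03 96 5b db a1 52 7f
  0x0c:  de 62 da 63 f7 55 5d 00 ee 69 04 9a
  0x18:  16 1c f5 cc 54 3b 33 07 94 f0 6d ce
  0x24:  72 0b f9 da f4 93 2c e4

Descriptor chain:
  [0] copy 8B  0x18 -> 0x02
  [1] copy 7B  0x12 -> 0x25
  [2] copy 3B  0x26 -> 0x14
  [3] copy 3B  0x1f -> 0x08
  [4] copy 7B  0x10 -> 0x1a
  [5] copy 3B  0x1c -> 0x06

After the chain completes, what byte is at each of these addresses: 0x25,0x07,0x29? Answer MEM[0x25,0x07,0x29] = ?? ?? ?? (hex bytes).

MEM[0x25,0x07,0x29] = 5d 00 04

D0: mem[0x02..0x09] <- [16 1c f5 cc 54 3b 33 07]
D1: mem[0x25..0x2b] <- [5d 00 ee 69 04 9a 16]
D2: mem[0x14..0x16] <- [00 ee 69]
D3: mem[0x08..0x0a] <- [07 94 f0]
D4: mem[0x1a..0x20] <- [f7 55 5d 00 00 ee 69]
D5: mem[0x06..0x08] <- [5d 00 00]
query mem[0x25]=0x5d, mem[0x07]=0x00, mem[0x29]=0x04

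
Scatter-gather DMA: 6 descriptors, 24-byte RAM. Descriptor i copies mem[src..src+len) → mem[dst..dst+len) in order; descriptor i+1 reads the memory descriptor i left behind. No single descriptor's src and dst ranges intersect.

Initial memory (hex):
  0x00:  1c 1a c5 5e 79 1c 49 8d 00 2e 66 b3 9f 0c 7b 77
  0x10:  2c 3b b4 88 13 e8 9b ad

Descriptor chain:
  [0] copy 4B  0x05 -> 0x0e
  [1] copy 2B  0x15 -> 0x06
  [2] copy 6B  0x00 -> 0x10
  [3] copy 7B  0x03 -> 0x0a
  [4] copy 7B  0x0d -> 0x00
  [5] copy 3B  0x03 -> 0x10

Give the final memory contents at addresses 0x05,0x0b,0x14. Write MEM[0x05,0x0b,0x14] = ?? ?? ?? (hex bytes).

MEM[0x05,0x0b,0x14] = c5 79 79

D0: mem[0x0e..0x11] <- [1c 49 8d 00]
D1: mem[0x06..0x07] <- [e8 9b]
D2: mem[0x10..0x15] <- [1c 1a c5 5e 79 1c]
D3: mem[0x0a..0x10] <- [5e 79 1c e8 9b 00 2e]
D4: mem[0x00..0x06] <- [e8 9b 00 2e 1a c5 5e]
D5: mem[0x10..0x12] <- [2e 1a c5]
query mem[0x05]=0xc5, mem[0x0b]=0x79, mem[0x14]=0x79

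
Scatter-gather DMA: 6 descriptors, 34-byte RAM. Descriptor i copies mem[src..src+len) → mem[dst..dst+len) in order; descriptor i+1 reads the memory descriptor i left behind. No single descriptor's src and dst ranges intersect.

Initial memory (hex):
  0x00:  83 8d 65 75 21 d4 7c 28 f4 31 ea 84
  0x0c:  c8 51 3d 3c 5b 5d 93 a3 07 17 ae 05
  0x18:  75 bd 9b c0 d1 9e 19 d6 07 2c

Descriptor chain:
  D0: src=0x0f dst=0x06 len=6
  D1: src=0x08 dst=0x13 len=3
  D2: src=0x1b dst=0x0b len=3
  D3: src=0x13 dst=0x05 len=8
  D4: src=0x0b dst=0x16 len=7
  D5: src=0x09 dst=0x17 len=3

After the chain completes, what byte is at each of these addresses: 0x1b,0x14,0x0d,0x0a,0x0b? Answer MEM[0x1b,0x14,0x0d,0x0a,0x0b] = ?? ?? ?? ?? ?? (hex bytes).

MEM[0x1b,0x14,0x0d,0x0a,0x0b] = 5b 93 9e 75 bd

#0 dst[0x06+6] := {0x3c,0x5b,0x5d,0x93,0xa3,0x07}
#1 dst[0x13+3] := {0x5d,0x93,0xa3}
#2 dst[0x0b+3] := {0xc0,0xd1,0x9e}
#3 dst[0x05+8] := {0x5d,0x93,0xa3,0xae,0x05,0x75,0xbd,0x9b}
#4 dst[0x16+7] := {0xbd,0x9b,0x9e,0x3d,0x3c,0x5b,0x5d}
#5 dst[0x17+3] := {0x05,0x75,0xbd}
query mem[0x1b]=0x5b, mem[0x14]=0x93, mem[0x0d]=0x9e, mem[0x0a]=0x75, mem[0x0b]=0xbd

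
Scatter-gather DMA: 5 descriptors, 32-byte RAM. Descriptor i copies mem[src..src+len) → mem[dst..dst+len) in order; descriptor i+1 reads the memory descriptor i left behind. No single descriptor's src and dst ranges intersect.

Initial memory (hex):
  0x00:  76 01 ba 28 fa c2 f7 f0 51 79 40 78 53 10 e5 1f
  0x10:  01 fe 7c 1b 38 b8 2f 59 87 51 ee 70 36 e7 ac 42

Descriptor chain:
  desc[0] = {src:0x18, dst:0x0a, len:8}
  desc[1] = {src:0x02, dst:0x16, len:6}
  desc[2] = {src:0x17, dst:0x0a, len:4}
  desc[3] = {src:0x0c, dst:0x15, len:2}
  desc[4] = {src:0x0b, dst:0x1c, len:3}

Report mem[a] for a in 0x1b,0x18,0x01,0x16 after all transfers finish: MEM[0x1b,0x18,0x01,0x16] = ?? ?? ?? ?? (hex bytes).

MEM[0x1b,0x18,0x01,0x16] = f0 fa 01 f7

D0: mem[0x0a..0x11] <- [87 51 ee 70 36 e7 ac 42]
D1: mem[0x16..0x1b] <- [ba 28 fa c2 f7 f0]
D2: mem[0x0a..0x0d] <- [28 fa c2 f7]
D3: mem[0x15..0x16] <- [c2 f7]
D4: mem[0x1c..0x1e] <- [fa c2 f7]
query mem[0x1b]=0xf0, mem[0x18]=0xfa, mem[0x01]=0x01, mem[0x16]=0xf7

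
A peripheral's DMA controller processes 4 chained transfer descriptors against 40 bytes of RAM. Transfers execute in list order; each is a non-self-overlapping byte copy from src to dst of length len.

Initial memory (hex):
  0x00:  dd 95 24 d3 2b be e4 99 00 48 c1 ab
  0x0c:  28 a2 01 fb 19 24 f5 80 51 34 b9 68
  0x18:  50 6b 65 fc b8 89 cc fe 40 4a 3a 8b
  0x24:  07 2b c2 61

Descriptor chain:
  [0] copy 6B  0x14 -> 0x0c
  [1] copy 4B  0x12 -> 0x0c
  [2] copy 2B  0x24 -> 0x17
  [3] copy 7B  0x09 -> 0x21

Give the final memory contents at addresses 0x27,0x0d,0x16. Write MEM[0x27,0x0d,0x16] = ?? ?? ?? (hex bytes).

MEM[0x27,0x0d,0x16] = 34 80 b9

#0 dst[0x0c+6] := {0x51,0x34,0xb9,0x68,0x50,0x6b}
#1 dst[0x0c+4] := {0xf5,0x80,0x51,0x34}
#2 dst[0x17+2] := {0x07,0x2b}
#3 dst[0x21+7] := {0x48,0xc1,0xab,0xf5,0x80,0x51,0x34}
query mem[0x27]=0x34, mem[0x0d]=0x80, mem[0x16]=0xb9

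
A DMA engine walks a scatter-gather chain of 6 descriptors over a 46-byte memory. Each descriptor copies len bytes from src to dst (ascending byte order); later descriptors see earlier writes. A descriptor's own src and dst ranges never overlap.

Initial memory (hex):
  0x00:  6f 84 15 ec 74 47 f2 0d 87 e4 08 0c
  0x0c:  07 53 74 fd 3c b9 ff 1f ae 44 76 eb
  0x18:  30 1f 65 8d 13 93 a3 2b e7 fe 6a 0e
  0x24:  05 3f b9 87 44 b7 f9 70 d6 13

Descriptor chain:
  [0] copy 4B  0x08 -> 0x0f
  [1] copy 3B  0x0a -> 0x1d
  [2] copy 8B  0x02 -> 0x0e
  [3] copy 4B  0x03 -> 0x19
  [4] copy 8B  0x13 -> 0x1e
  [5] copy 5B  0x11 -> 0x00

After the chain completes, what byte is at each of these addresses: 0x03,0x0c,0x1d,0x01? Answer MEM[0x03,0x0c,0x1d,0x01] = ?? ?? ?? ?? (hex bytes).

D0: mem[0x0f..0x12] <- [87 e4 08 0c]
D1: mem[0x1d..0x1f] <- [08 0c 07]
D2: mem[0x0e..0x15] <- [15 ec 74 47 f2 0d 87 e4]
D3: mem[0x19..0x1c] <- [ec 74 47 f2]
D4: mem[0x1e..0x25] <- [0d 87 e4 76 eb 30 ec 74]
D5: mem[0x00..0x04] <- [47 f2 0d 87 e4]
query mem[0x03]=0x87, mem[0x0c]=0x07, mem[0x1d]=0x08, mem[0x01]=0xf2

MEM[0x03,0x0c,0x1d,0x01] = 87 07 08 f2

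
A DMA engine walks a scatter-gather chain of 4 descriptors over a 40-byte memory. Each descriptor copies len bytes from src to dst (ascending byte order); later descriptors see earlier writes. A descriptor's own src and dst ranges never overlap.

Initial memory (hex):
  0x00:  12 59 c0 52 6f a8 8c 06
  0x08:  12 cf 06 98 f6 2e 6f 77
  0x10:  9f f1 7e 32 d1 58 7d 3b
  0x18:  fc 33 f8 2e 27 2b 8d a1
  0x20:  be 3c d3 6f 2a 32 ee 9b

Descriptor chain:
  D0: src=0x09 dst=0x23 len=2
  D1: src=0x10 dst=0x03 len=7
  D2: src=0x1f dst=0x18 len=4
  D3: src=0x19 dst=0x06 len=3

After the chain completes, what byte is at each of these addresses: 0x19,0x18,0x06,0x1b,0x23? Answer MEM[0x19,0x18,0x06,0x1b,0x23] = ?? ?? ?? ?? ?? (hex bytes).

MEM[0x19,0x18,0x06,0x1b,0x23] = be a1 be d3 cf

#0 dst[0x23+2] := {0xcf,0x06}
#1 dst[0x03+7] := {0x9f,0xf1,0x7e,0x32,0xd1,0x58,0x7d}
#2 dst[0x18+4] := {0xa1,0xbe,0x3c,0xd3}
#3 dst[0x06+3] := {0xbe,0x3c,0xd3}
query mem[0x19]=0xbe, mem[0x18]=0xa1, mem[0x06]=0xbe, mem[0x1b]=0xd3, mem[0x23]=0xcf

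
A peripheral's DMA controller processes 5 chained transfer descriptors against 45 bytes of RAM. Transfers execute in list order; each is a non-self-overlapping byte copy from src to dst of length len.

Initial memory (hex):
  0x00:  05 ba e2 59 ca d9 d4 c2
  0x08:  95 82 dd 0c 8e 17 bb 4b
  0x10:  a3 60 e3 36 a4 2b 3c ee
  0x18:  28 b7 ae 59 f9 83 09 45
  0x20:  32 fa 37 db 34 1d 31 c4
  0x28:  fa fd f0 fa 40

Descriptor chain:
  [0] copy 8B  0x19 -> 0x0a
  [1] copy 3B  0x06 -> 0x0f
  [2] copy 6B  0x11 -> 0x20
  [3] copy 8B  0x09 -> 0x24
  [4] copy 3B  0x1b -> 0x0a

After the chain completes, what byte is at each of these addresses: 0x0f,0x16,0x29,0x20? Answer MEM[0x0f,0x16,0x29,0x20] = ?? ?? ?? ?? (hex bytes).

#0 dst[0x0a+8] := {0xb7,0xae,0x59,0xf9,0x83,0x09,0x45,0x32}
#1 dst[0x0f+3] := {0xd4,0xc2,0x95}
#2 dst[0x20+6] := {0x95,0xe3,0x36,0xa4,0x2b,0x3c}
#3 dst[0x24+8] := {0x82,0xb7,0xae,0x59,0xf9,0x83,0xd4,0xc2}
#4 dst[0x0a+3] := {0x59,0xf9,0x83}
query mem[0x0f]=0xd4, mem[0x16]=0x3c, mem[0x29]=0x83, mem[0x20]=0x95

MEM[0x0f,0x16,0x29,0x20] = d4 3c 83 95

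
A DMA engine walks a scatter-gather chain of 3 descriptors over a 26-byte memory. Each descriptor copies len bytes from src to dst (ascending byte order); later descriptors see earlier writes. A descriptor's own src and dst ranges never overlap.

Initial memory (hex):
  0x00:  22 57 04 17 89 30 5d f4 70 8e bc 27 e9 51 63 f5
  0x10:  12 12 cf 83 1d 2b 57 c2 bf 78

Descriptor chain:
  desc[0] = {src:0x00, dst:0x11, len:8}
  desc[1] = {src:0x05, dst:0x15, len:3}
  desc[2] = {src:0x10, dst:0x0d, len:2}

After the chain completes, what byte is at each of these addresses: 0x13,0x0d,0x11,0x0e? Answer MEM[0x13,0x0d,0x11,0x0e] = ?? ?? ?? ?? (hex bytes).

MEM[0x13,0x0d,0x11,0x0e] = 04 12 22 22

#0 dst[0x11+8] := {0x22,0x57,0x04,0x17,0x89,0x30,0x5d,0xf4}
#1 dst[0x15+3] := {0x30,0x5d,0xf4}
#2 dst[0x0d+2] := {0x12,0x22}
query mem[0x13]=0x04, mem[0x0d]=0x12, mem[0x11]=0x22, mem[0x0e]=0x22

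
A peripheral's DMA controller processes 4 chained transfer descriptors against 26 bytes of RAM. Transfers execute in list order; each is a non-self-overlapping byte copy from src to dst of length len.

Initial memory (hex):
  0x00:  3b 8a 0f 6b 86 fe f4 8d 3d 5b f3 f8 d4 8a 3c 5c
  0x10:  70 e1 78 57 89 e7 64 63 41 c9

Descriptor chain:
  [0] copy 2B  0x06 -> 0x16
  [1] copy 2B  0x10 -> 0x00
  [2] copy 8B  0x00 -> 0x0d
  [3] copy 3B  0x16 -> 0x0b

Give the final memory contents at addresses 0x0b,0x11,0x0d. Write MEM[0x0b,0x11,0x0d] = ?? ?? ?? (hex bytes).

D0: mem[0x16..0x17] <- [f4 8d]
D1: mem[0x00..0x01] <- [70 e1]
D2: mem[0x0d..0x14] <- [70 e1 0f 6b 86 fe f4 8d]
D3: mem[0x0b..0x0d] <- [f4 8d 41]
query mem[0x0b]=0xf4, mem[0x11]=0x86, mem[0x0d]=0x41

MEM[0x0b,0x11,0x0d] = f4 86 41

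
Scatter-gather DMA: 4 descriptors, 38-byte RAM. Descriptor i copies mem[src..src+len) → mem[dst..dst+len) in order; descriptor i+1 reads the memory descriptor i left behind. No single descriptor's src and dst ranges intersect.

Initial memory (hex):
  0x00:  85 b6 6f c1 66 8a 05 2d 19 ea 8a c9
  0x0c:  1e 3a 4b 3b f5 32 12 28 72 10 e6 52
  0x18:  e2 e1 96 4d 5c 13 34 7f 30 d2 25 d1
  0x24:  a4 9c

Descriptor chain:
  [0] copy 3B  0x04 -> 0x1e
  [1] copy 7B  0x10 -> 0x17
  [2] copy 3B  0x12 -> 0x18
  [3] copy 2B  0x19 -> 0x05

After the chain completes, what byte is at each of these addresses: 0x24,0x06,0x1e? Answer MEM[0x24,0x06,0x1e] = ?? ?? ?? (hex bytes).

  after D0: wrote 3B at 0x1e = 668a05
  after D1: wrote 7B at 0x17 = f53212287210e6
  after D2: wrote 3B at 0x18 = 122872
  after D3: wrote 2B at 0x05 = 2872
query mem[0x24]=0xa4, mem[0x06]=0x72, mem[0x1e]=0x66

MEM[0x24,0x06,0x1e] = a4 72 66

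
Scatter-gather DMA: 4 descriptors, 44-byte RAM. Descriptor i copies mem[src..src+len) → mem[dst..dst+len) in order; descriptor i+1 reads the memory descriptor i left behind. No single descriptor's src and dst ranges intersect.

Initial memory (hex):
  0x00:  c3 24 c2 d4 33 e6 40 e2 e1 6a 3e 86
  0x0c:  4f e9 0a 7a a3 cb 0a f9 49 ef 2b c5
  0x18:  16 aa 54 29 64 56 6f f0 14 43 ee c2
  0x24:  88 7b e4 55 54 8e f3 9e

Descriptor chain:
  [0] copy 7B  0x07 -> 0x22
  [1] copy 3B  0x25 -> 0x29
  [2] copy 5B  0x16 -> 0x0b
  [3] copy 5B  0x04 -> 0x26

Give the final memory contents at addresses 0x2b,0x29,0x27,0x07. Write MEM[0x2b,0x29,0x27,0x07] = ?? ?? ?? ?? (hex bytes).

MEM[0x2b,0x29,0x27,0x07] = 4f e2 e6 e2

D0: mem[0x22..0x28] <- [e2 e1 6a 3e 86 4f e9]
D1: mem[0x29..0x2b] <- [3e 86 4f]
D2: mem[0x0b..0x0f] <- [2b c5 16 aa 54]
D3: mem[0x26..0x2a] <- [33 e6 40 e2 e1]
query mem[0x2b]=0x4f, mem[0x29]=0xe2, mem[0x27]=0xe6, mem[0x07]=0xe2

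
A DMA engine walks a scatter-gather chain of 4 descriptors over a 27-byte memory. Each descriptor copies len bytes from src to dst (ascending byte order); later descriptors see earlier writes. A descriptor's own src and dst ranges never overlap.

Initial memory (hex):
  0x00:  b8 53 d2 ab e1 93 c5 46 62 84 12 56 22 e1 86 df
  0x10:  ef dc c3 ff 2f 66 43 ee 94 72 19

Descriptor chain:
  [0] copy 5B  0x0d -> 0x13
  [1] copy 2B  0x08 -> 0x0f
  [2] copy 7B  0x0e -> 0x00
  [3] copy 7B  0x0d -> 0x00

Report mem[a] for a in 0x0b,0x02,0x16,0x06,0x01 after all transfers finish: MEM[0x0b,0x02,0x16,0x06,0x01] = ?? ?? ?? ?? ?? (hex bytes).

[0] 0x0d->0x13 len=5 : e1 86 df ef dc
[1] 0x08->0x0f len=2 : 62 84
[2] 0x0e->0x00 len=7 : 86 62 84 dc c3 e1 86
[3] 0x0d->0x00 len=7 : e1 86 62 84 dc c3 e1
query mem[0x0b]=0x56, mem[0x02]=0x62, mem[0x16]=0xef, mem[0x06]=0xe1, mem[0x01]=0x86

MEM[0x0b,0x02,0x16,0x06,0x01] = 56 62 ef e1 86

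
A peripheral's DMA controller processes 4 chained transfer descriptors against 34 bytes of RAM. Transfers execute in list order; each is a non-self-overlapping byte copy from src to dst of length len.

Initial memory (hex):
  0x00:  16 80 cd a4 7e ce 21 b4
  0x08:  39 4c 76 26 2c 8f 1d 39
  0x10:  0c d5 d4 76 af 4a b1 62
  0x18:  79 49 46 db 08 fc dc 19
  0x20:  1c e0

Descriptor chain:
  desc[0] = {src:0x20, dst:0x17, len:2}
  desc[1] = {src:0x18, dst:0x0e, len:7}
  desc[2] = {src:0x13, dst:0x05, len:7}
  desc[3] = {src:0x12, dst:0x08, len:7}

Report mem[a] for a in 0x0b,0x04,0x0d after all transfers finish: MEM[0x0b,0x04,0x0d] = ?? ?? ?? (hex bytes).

MEM[0x0b,0x04,0x0d] = 4a 7e 1c

#0 dst[0x17+2] := {0x1c,0xe0}
#1 dst[0x0e+7] := {0xe0,0x49,0x46,0xdb,0x08,0xfc,0xdc}
#2 dst[0x05+7] := {0xfc,0xdc,0x4a,0xb1,0x1c,0xe0,0x49}
#3 dst[0x08+7] := {0x08,0xfc,0xdc,0x4a,0xb1,0x1c,0xe0}
query mem[0x0b]=0x4a, mem[0x04]=0x7e, mem[0x0d]=0x1c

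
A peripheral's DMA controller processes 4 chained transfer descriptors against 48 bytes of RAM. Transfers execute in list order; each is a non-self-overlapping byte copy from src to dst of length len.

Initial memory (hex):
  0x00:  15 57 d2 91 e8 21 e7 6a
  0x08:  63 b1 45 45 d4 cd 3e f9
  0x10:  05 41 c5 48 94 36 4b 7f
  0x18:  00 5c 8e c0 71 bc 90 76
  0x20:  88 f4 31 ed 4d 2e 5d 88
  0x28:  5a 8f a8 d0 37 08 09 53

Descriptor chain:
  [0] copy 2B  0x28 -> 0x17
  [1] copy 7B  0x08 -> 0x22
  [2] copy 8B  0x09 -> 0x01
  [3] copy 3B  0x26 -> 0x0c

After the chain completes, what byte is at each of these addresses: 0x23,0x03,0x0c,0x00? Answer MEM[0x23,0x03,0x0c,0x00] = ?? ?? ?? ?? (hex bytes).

MEM[0x23,0x03,0x0c,0x00] = b1 45 d4 15

#0 dst[0x17+2] := {0x5a,0x8f}
#1 dst[0x22+7] := {0x63,0xb1,0x45,0x45,0xd4,0xcd,0x3e}
#2 dst[0x01+8] := {0xb1,0x45,0x45,0xd4,0xcd,0x3e,0xf9,0x05}
#3 dst[0x0c+3] := {0xd4,0xcd,0x3e}
query mem[0x23]=0xb1, mem[0x03]=0x45, mem[0x0c]=0xd4, mem[0x00]=0x15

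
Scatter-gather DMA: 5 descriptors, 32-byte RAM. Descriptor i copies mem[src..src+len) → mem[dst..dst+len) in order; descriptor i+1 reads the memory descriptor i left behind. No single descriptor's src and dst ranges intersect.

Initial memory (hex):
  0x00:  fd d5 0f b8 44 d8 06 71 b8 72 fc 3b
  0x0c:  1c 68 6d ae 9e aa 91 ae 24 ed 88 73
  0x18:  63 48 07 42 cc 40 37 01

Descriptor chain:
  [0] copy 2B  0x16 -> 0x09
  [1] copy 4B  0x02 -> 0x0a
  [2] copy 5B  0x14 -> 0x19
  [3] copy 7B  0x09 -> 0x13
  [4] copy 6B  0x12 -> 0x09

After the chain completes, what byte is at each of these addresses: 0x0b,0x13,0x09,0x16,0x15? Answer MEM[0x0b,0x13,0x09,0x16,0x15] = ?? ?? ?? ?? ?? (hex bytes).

D0: mem[0x09..0x0a] <- [88 73]
D1: mem[0x0a..0x0d] <- [0f b8 44 d8]
D2: mem[0x19..0x1d] <- [24 ed 88 73 63]
D3: mem[0x13..0x19] <- [88 0f b8 44 d8 6d ae]
D4: mem[0x09..0x0e] <- [91 88 0f b8 44 d8]
query mem[0x0b]=0x0f, mem[0x13]=0x88, mem[0x09]=0x91, mem[0x16]=0x44, mem[0x15]=0xb8

MEM[0x0b,0x13,0x09,0x16,0x15] = 0f 88 91 44 b8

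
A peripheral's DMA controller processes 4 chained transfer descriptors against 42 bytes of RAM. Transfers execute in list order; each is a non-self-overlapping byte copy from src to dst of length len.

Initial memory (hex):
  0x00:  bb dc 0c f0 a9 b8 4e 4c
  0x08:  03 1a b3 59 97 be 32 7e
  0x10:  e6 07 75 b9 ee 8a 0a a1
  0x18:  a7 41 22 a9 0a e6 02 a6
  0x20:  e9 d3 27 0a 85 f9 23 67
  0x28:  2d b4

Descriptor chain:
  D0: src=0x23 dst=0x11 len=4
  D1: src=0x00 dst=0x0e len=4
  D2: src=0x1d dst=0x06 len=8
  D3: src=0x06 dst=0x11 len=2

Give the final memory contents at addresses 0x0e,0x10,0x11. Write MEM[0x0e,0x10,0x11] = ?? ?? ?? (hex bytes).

  after D0: wrote 4B at 0x11 = 0a85f923
  after D1: wrote 4B at 0x0e = bbdc0cf0
  after D2: wrote 8B at 0x06 = e602a6e9d3270a85
  after D3: wrote 2B at 0x11 = e602
query mem[0x0e]=0xbb, mem[0x10]=0x0c, mem[0x11]=0xe6

MEM[0x0e,0x10,0x11] = bb 0c e6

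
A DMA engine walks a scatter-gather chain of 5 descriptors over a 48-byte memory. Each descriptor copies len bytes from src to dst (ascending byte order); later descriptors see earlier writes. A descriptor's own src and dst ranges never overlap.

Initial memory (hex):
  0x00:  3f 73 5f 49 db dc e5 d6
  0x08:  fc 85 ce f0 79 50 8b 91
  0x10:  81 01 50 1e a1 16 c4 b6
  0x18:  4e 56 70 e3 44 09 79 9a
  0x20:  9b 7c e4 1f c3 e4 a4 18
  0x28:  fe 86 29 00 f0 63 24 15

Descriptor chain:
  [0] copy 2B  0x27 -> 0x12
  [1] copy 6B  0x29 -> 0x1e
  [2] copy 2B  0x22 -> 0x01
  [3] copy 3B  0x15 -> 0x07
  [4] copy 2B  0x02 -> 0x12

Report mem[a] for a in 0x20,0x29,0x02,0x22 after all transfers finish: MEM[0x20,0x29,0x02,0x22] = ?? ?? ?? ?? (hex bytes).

MEM[0x20,0x29,0x02,0x22] = 00 86 24 63

[0] 0x27->0x12 len=2 : 18 fe
[1] 0x29->0x1e len=6 : 86 29 00 f0 63 24
[2] 0x22->0x01 len=2 : 63 24
[3] 0x15->0x07 len=3 : 16 c4 b6
[4] 0x02->0x12 len=2 : 24 49
query mem[0x20]=0x00, mem[0x29]=0x86, mem[0x02]=0x24, mem[0x22]=0x63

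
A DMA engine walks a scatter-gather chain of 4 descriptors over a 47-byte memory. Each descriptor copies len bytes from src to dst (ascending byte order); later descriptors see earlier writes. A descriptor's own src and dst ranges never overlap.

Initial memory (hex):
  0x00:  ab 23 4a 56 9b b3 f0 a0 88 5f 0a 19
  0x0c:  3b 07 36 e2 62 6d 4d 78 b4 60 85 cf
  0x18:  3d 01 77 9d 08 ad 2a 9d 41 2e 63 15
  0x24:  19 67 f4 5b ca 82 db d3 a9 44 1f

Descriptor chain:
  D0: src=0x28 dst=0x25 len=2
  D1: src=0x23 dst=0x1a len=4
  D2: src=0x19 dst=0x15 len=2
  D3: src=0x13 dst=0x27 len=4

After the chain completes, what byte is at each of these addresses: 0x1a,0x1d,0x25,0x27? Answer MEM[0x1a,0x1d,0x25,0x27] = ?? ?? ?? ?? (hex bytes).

#0 dst[0x25+2] := {0xca,0x82}
#1 dst[0x1a+4] := {0x15,0x19,0xca,0x82}
#2 dst[0x15+2] := {0x01,0x15}
#3 dst[0x27+4] := {0x78,0xb4,0x01,0x15}
query mem[0x1a]=0x15, mem[0x1d]=0x82, mem[0x25]=0xca, mem[0x27]=0x78

MEM[0x1a,0x1d,0x25,0x27] = 15 82 ca 78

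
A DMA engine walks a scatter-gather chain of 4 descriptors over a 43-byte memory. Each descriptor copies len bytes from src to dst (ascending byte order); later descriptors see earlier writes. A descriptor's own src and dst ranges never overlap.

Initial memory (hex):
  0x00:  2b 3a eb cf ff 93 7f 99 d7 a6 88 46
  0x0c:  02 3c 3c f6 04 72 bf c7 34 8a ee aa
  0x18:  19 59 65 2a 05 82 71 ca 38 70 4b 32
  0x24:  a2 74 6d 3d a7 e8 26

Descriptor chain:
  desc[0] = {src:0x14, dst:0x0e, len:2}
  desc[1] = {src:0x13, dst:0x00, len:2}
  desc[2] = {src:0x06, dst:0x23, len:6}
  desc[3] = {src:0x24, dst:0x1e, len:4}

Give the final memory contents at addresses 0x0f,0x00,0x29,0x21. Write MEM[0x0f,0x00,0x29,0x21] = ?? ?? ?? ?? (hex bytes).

D0: mem[0x0e..0x0f] <- [34 8a]
D1: mem[0x00..0x01] <- [c7 34]
D2: mem[0x23..0x28] <- [7f 99 d7 a6 88 46]
D3: mem[0x1e..0x21] <- [99 d7 a6 88]
query mem[0x0f]=0x8a, mem[0x00]=0xc7, mem[0x29]=0xe8, mem[0x21]=0x88

MEM[0x0f,0x00,0x29,0x21] = 8a c7 e8 88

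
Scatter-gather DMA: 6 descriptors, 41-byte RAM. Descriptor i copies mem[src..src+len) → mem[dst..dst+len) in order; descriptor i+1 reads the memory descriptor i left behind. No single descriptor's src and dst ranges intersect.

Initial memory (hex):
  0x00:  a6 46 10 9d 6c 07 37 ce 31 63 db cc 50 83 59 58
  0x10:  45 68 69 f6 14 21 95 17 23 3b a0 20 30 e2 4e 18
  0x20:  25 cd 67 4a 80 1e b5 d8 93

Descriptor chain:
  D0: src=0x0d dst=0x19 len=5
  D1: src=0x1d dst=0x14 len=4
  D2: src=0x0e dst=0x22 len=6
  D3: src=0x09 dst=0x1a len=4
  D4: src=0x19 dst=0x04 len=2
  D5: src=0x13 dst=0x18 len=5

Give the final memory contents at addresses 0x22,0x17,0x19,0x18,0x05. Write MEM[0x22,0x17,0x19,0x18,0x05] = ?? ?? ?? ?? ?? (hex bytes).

MEM[0x22,0x17,0x19,0x18,0x05] = 59 25 68 f6 63

D0: mem[0x19..0x1d] <- [83 59 58 45 68]
D1: mem[0x14..0x17] <- [68 4e 18 25]
D2: mem[0x22..0x27] <- [59 58 45 68 69 f6]
D3: mem[0x1a..0x1d] <- [63 db cc 50]
D4: mem[0x04..0x05] <- [83 63]
D5: mem[0x18..0x1c] <- [f6 68 4e 18 25]
query mem[0x22]=0x59, mem[0x17]=0x25, mem[0x19]=0x68, mem[0x18]=0xf6, mem[0x05]=0x63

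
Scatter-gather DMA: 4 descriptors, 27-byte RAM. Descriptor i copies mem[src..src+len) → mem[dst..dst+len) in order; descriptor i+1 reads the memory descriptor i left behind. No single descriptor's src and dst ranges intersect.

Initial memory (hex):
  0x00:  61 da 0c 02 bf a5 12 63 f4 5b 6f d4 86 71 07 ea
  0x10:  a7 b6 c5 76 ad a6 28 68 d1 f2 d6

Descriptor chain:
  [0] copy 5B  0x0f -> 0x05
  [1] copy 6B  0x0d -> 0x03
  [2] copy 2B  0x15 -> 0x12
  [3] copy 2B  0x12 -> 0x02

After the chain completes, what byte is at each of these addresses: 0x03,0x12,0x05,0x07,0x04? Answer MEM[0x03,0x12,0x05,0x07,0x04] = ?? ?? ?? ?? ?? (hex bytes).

MEM[0x03,0x12,0x05,0x07,0x04] = 28 a6 ea b6 07

D0: mem[0x05..0x09] <- [ea a7 b6 c5 76]
D1: mem[0x03..0x08] <- [71 07 ea a7 b6 c5]
D2: mem[0x12..0x13] <- [a6 28]
D3: mem[0x02..0x03] <- [a6 28]
query mem[0x03]=0x28, mem[0x12]=0xa6, mem[0x05]=0xea, mem[0x07]=0xb6, mem[0x04]=0x07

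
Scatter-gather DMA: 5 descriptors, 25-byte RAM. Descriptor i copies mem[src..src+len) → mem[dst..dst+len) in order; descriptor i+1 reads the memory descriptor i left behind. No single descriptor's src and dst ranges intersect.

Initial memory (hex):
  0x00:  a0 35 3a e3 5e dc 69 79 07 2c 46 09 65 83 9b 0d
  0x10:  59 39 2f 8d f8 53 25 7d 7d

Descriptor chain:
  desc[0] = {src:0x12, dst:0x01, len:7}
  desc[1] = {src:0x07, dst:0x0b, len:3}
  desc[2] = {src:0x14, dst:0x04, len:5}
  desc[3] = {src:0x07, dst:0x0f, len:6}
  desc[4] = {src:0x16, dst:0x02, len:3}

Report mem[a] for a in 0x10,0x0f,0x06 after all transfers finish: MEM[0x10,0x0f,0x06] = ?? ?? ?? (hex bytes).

  after D0: wrote 7B at 0x01 = 2f8df853257d7d
  after D1: wrote 3B at 0x0b = 7d072c
  after D2: wrote 5B at 0x04 = f853257d7d
  after D3: wrote 6B at 0x0f = 7d7d2c467d07
  after D4: wrote 3B at 0x02 = 257d7d
query mem[0x10]=0x7d, mem[0x0f]=0x7d, mem[0x06]=0x25

MEM[0x10,0x0f,0x06] = 7d 7d 25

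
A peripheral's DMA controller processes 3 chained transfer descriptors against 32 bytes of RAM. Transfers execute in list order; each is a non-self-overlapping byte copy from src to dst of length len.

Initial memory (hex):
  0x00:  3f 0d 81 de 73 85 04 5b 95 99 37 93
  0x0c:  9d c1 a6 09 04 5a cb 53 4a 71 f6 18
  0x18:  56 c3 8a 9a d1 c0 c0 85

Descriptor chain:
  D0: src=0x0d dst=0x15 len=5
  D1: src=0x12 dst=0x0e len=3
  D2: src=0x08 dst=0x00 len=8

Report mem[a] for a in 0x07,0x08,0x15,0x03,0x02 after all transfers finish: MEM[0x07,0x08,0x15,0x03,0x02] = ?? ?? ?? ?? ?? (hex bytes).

MEM[0x07,0x08,0x15,0x03,0x02] = 53 95 c1 93 37

[0] 0x0d->0x15 len=5 : c1 a6 09 04 5a
[1] 0x12->0x0e len=3 : cb 53 4a
[2] 0x08->0x00 len=8 : 95 99 37 93 9d c1 cb 53
query mem[0x07]=0x53, mem[0x08]=0x95, mem[0x15]=0xc1, mem[0x03]=0x93, mem[0x02]=0x37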